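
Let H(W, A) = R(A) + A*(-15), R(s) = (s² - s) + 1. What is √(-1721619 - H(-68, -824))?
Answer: 2*I*√603445 ≈ 1553.6*I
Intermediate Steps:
R(s) = 1 + s² - s
H(W, A) = 1 + A² - 16*A (H(W, A) = (1 + A² - A) + A*(-15) = (1 + A² - A) - 15*A = 1 + A² - 16*A)
√(-1721619 - H(-68, -824)) = √(-1721619 - (1 + (-824)² - 16*(-824))) = √(-1721619 - (1 + 678976 + 13184)) = √(-1721619 - 1*692161) = √(-1721619 - 692161) = √(-2413780) = 2*I*√603445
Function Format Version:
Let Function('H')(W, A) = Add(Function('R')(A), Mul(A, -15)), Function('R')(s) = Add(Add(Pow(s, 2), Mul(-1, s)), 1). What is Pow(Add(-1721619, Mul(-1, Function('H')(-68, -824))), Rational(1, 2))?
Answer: Mul(2, I, Pow(603445, Rational(1, 2))) ≈ Mul(1553.6, I)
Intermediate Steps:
Function('R')(s) = Add(1, Pow(s, 2), Mul(-1, s))
Function('H')(W, A) = Add(1, Pow(A, 2), Mul(-16, A)) (Function('H')(W, A) = Add(Add(1, Pow(A, 2), Mul(-1, A)), Mul(A, -15)) = Add(Add(1, Pow(A, 2), Mul(-1, A)), Mul(-15, A)) = Add(1, Pow(A, 2), Mul(-16, A)))
Pow(Add(-1721619, Mul(-1, Function('H')(-68, -824))), Rational(1, 2)) = Pow(Add(-1721619, Mul(-1, Add(1, Pow(-824, 2), Mul(-16, -824)))), Rational(1, 2)) = Pow(Add(-1721619, Mul(-1, Add(1, 678976, 13184))), Rational(1, 2)) = Pow(Add(-1721619, Mul(-1, 692161)), Rational(1, 2)) = Pow(Add(-1721619, -692161), Rational(1, 2)) = Pow(-2413780, Rational(1, 2)) = Mul(2, I, Pow(603445, Rational(1, 2)))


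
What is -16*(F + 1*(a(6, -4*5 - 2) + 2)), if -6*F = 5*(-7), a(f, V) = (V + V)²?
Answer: -93304/3 ≈ -31101.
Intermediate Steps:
a(f, V) = 4*V² (a(f, V) = (2*V)² = 4*V²)
F = 35/6 (F = -5*(-7)/6 = -⅙*(-35) = 35/6 ≈ 5.8333)
-16*(F + 1*(a(6, -4*5 - 2) + 2)) = -16*(35/6 + 1*(4*(-4*5 - 2)² + 2)) = -16*(35/6 + 1*(4*(-20 - 2)² + 2)) = -16*(35/6 + 1*(4*(-22)² + 2)) = -16*(35/6 + 1*(4*484 + 2)) = -16*(35/6 + 1*(1936 + 2)) = -16*(35/6 + 1*1938) = -16*(35/6 + 1938) = -16*11663/6 = -93304/3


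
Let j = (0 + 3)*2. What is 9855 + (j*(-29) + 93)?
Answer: 9774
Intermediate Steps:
j = 6 (j = 3*2 = 6)
9855 + (j*(-29) + 93) = 9855 + (6*(-29) + 93) = 9855 + (-174 + 93) = 9855 - 81 = 9774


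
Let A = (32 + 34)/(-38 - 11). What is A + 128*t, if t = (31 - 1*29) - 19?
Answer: -106690/49 ≈ -2177.3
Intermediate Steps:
t = -17 (t = (31 - 29) - 19 = 2 - 19 = -17)
A = -66/49 (A = 66/(-49) = 66*(-1/49) = -66/49 ≈ -1.3469)
A + 128*t = -66/49 + 128*(-17) = -66/49 - 2176 = -106690/49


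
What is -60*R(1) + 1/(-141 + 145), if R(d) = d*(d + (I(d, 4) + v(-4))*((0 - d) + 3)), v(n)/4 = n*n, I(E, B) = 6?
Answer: -33839/4 ≈ -8459.8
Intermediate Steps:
v(n) = 4*n**2 (v(n) = 4*(n*n) = 4*n**2)
R(d) = d*(210 - 69*d) (R(d) = d*(d + (6 + 4*(-4)**2)*((0 - d) + 3)) = d*(d + (6 + 4*16)*(-d + 3)) = d*(d + (6 + 64)*(3 - d)) = d*(d + 70*(3 - d)) = d*(d + (210 - 70*d)) = d*(210 - 69*d))
-60*R(1) + 1/(-141 + 145) = -180*(70 - 23*1) + 1/(-141 + 145) = -180*(70 - 23) + 1/4 = -180*47 + 1/4 = -60*141 + 1/4 = -8460 + 1/4 = -33839/4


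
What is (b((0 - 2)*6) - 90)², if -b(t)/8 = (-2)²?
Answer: 14884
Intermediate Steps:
b(t) = -32 (b(t) = -8*(-2)² = -8*4 = -32)
(b((0 - 2)*6) - 90)² = (-32 - 90)² = (-122)² = 14884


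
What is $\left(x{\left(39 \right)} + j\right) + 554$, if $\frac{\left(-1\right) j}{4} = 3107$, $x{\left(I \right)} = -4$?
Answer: $-11878$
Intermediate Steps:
$j = -12428$ ($j = \left(-4\right) 3107 = -12428$)
$\left(x{\left(39 \right)} + j\right) + 554 = \left(-4 - 12428\right) + 554 = -12432 + 554 = -11878$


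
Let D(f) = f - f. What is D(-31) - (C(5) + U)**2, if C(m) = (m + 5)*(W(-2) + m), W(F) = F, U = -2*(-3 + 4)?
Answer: -784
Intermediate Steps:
U = -2 (U = -2*1 = -2)
C(m) = (-2 + m)*(5 + m) (C(m) = (m + 5)*(-2 + m) = (5 + m)*(-2 + m) = (-2 + m)*(5 + m))
D(f) = 0
D(-31) - (C(5) + U)**2 = 0 - ((-10 + 5**2 + 3*5) - 2)**2 = 0 - ((-10 + 25 + 15) - 2)**2 = 0 - (30 - 2)**2 = 0 - 1*28**2 = 0 - 1*784 = 0 - 784 = -784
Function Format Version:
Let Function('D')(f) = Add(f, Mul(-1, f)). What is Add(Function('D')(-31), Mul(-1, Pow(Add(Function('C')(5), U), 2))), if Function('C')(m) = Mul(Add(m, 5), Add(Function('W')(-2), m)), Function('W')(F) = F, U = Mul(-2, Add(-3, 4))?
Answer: -784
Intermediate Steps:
U = -2 (U = Mul(-2, 1) = -2)
Function('C')(m) = Mul(Add(-2, m), Add(5, m)) (Function('C')(m) = Mul(Add(m, 5), Add(-2, m)) = Mul(Add(5, m), Add(-2, m)) = Mul(Add(-2, m), Add(5, m)))
Function('D')(f) = 0
Add(Function('D')(-31), Mul(-1, Pow(Add(Function('C')(5), U), 2))) = Add(0, Mul(-1, Pow(Add(Add(-10, Pow(5, 2), Mul(3, 5)), -2), 2))) = Add(0, Mul(-1, Pow(Add(Add(-10, 25, 15), -2), 2))) = Add(0, Mul(-1, Pow(Add(30, -2), 2))) = Add(0, Mul(-1, Pow(28, 2))) = Add(0, Mul(-1, 784)) = Add(0, -784) = -784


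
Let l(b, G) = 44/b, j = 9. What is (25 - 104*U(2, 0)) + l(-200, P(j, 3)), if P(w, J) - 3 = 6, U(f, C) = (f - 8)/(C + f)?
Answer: 16839/50 ≈ 336.78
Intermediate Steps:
U(f, C) = (-8 + f)/(C + f)
P(w, J) = 9 (P(w, J) = 3 + 6 = 9)
(25 - 104*U(2, 0)) + l(-200, P(j, 3)) = (25 - 104*(-8 + 2)/(0 + 2)) + 44/(-200) = (25 - 104*(-6)/2) + 44*(-1/200) = (25 - 52*(-6)) - 11/50 = (25 - 104*(-3)) - 11/50 = (25 + 312) - 11/50 = 337 - 11/50 = 16839/50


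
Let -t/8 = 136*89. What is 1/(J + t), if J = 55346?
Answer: -1/41486 ≈ -2.4105e-5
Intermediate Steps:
t = -96832 (t = -1088*89 = -8*12104 = -96832)
1/(J + t) = 1/(55346 - 96832) = 1/(-41486) = -1/41486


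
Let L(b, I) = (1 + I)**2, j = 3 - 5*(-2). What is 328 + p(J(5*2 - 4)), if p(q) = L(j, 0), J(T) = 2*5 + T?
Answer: 329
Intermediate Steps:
J(T) = 10 + T
j = 13 (j = 3 + 10 = 13)
p(q) = 1 (p(q) = (1 + 0)**2 = 1**2 = 1)
328 + p(J(5*2 - 4)) = 328 + 1 = 329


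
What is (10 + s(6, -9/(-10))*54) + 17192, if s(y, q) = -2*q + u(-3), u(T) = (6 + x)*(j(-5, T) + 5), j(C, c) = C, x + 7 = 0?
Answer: 85524/5 ≈ 17105.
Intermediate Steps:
x = -7 (x = -7 + 0 = -7)
u(T) = 0 (u(T) = (6 - 7)*(-5 + 5) = -1*0 = 0)
s(y, q) = -2*q (s(y, q) = -2*q + 0 = -2*q)
(10 + s(6, -9/(-10))*54) + 17192 = (10 - (-18)/(-10)*54) + 17192 = (10 - (-18)*(-1)/10*54) + 17192 = (10 - 2*9/10*54) + 17192 = (10 - 9/5*54) + 17192 = (10 - 486/5) + 17192 = -436/5 + 17192 = 85524/5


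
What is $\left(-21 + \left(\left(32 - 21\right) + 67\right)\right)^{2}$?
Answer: $3249$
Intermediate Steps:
$\left(-21 + \left(\left(32 - 21\right) + 67\right)\right)^{2} = \left(-21 + \left(11 + 67\right)\right)^{2} = \left(-21 + 78\right)^{2} = 57^{2} = 3249$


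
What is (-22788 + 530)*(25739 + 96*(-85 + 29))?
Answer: -453239654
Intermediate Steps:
(-22788 + 530)*(25739 + 96*(-85 + 29)) = -22258*(25739 + 96*(-56)) = -22258*(25739 - 5376) = -22258*20363 = -453239654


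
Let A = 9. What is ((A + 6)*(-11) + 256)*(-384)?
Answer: -34944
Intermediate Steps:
((A + 6)*(-11) + 256)*(-384) = ((9 + 6)*(-11) + 256)*(-384) = (15*(-11) + 256)*(-384) = (-165 + 256)*(-384) = 91*(-384) = -34944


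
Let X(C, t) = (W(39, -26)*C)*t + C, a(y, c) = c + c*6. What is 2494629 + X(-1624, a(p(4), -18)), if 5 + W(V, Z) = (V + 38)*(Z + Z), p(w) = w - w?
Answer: -817844611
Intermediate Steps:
p(w) = 0
W(V, Z) = -5 + 2*Z*(38 + V) (W(V, Z) = -5 + (V + 38)*(Z + Z) = -5 + (38 + V)*(2*Z) = -5 + 2*Z*(38 + V))
a(y, c) = 7*c (a(y, c) = c + 6*c = 7*c)
X(C, t) = C - 4009*C*t (X(C, t) = ((-5 + 76*(-26) + 2*39*(-26))*C)*t + C = ((-5 - 1976 - 2028)*C)*t + C = (-4009*C)*t + C = -4009*C*t + C = C - 4009*C*t)
2494629 + X(-1624, a(p(4), -18)) = 2494629 - 1624*(1 - 28063*(-18)) = 2494629 - 1624*(1 - 4009*(-126)) = 2494629 - 1624*(1 + 505134) = 2494629 - 1624*505135 = 2494629 - 820339240 = -817844611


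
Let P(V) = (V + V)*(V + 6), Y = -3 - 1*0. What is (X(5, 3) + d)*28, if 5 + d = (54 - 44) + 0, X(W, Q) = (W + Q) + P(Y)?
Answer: -140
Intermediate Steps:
Y = -3 (Y = -3 + 0 = -3)
P(V) = 2*V*(6 + V) (P(V) = (2*V)*(6 + V) = 2*V*(6 + V))
X(W, Q) = -18 + Q + W (X(W, Q) = (W + Q) + 2*(-3)*(6 - 3) = (Q + W) + 2*(-3)*3 = (Q + W) - 18 = -18 + Q + W)
d = 5 (d = -5 + ((54 - 44) + 0) = -5 + (10 + 0) = -5 + 10 = 5)
(X(5, 3) + d)*28 = ((-18 + 3 + 5) + 5)*28 = (-10 + 5)*28 = -5*28 = -140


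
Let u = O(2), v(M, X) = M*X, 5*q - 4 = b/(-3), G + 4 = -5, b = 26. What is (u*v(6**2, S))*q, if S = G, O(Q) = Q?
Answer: 3024/5 ≈ 604.80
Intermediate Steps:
G = -9 (G = -4 - 5 = -9)
S = -9
q = -14/15 (q = 4/5 + (26/(-3))/5 = 4/5 + (26*(-1/3))/5 = 4/5 + (1/5)*(-26/3) = 4/5 - 26/15 = -14/15 ≈ -0.93333)
u = 2
(u*v(6**2, S))*q = (2*(6**2*(-9)))*(-14/15) = (2*(36*(-9)))*(-14/15) = (2*(-324))*(-14/15) = -648*(-14/15) = 3024/5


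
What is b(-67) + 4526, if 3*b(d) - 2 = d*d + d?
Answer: 18002/3 ≈ 6000.7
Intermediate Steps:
b(d) = ⅔ + d/3 + d²/3 (b(d) = ⅔ + (d*d + d)/3 = ⅔ + (d² + d)/3 = ⅔ + (d + d²)/3 = ⅔ + (d/3 + d²/3) = ⅔ + d/3 + d²/3)
b(-67) + 4526 = (⅔ + (⅓)*(-67) + (⅓)*(-67)²) + 4526 = (⅔ - 67/3 + (⅓)*4489) + 4526 = (⅔ - 67/3 + 4489/3) + 4526 = 4424/3 + 4526 = 18002/3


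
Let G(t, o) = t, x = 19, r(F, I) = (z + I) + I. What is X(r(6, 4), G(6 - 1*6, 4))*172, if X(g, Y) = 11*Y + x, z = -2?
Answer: 3268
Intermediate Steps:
r(F, I) = -2 + 2*I (r(F, I) = (-2 + I) + I = -2 + 2*I)
X(g, Y) = 19 + 11*Y (X(g, Y) = 11*Y + 19 = 19 + 11*Y)
X(r(6, 4), G(6 - 1*6, 4))*172 = (19 + 11*(6 - 1*6))*172 = (19 + 11*(6 - 6))*172 = (19 + 11*0)*172 = (19 + 0)*172 = 19*172 = 3268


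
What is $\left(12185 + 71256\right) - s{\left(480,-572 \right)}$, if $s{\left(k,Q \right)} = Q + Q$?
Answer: $84585$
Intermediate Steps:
$s{\left(k,Q \right)} = 2 Q$
$\left(12185 + 71256\right) - s{\left(480,-572 \right)} = \left(12185 + 71256\right) - 2 \left(-572\right) = 83441 - -1144 = 83441 + 1144 = 84585$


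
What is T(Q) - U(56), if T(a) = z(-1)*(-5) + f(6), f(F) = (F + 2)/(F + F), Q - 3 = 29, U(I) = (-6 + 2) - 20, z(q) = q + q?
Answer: 104/3 ≈ 34.667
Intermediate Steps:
z(q) = 2*q
U(I) = -24 (U(I) = -4 - 20 = -24)
Q = 32 (Q = 3 + 29 = 32)
f(F) = (2 + F)/(2*F) (f(F) = (2 + F)/((2*F)) = (2 + F)*(1/(2*F)) = (2 + F)/(2*F))
T(a) = 32/3 (T(a) = (2*(-1))*(-5) + (½)*(2 + 6)/6 = -2*(-5) + (½)*(⅙)*8 = 10 + ⅔ = 32/3)
T(Q) - U(56) = 32/3 - 1*(-24) = 32/3 + 24 = 104/3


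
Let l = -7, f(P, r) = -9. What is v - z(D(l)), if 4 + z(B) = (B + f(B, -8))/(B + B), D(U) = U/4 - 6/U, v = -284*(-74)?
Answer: 1050723/50 ≈ 21014.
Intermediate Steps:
v = 21016
D(U) = -6/U + U/4 (D(U) = U*(¼) - 6/U = U/4 - 6/U = -6/U + U/4)
z(B) = -4 + (-9 + B)/(2*B) (z(B) = -4 + (B - 9)/(B + B) = -4 + (-9 + B)/((2*B)) = -4 + (-9 + B)*(1/(2*B)) = -4 + (-9 + B)/(2*B))
v - z(D(l)) = 21016 - (-9 - 7*(-6/(-7) + (¼)*(-7)))/(2*(-6/(-7) + (¼)*(-7))) = 21016 - (-9 - 7*(-6*(-⅐) - 7/4))/(2*(-6*(-⅐) - 7/4)) = 21016 - (-9 - 7*(6/7 - 7/4))/(2*(6/7 - 7/4)) = 21016 - (-9 - 7*(-25/28))/(2*(-25/28)) = 21016 - (-28)*(-9 + 25/4)/(2*25) = 21016 - (-28)*(-11)/(2*25*4) = 21016 - 1*77/50 = 21016 - 77/50 = 1050723/50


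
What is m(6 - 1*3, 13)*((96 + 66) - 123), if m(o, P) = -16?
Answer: -624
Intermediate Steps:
m(6 - 1*3, 13)*((96 + 66) - 123) = -16*((96 + 66) - 123) = -16*(162 - 123) = -16*39 = -624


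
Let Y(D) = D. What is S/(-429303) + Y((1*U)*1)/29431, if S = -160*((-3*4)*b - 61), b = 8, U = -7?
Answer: -742311841/12634816593 ≈ -0.058751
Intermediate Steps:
S = 25120 (S = -160*(-3*4*8 - 61) = -160*(-12*8 - 61) = -160*(-96 - 61) = -160*(-157) = 25120)
S/(-429303) + Y((1*U)*1)/29431 = 25120/(-429303) + ((1*(-7))*1)/29431 = 25120*(-1/429303) - 7*1*(1/29431) = -25120/429303 - 7*1/29431 = -25120/429303 - 7/29431 = -742311841/12634816593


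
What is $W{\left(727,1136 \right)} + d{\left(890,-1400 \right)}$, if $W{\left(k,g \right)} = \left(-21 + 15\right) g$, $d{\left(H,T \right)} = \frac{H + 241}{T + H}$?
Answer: $- \frac{1159097}{170} \approx -6818.2$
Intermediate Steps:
$d{\left(H,T \right)} = \frac{241 + H}{H + T}$
$W{\left(k,g \right)} = - 6 g$
$W{\left(727,1136 \right)} + d{\left(890,-1400 \right)} = \left(-6\right) 1136 + \frac{241 + 890}{890 - 1400} = -6816 + \frac{1}{-510} \cdot 1131 = -6816 - \frac{377}{170} = - \frac{1159097}{170}$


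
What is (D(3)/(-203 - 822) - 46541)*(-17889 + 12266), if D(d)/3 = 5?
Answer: 53648525684/205 ≈ 2.6170e+8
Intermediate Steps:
D(d) = 15 (D(d) = 3*5 = 15)
(D(3)/(-203 - 822) - 46541)*(-17889 + 12266) = (15/(-203 - 822) - 46541)*(-17889 + 12266) = (15/(-1025) - 46541)*(-5623) = (15*(-1/1025) - 46541)*(-5623) = (-3/205 - 46541)*(-5623) = -9540908/205*(-5623) = 53648525684/205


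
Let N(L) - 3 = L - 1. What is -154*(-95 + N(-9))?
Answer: 15708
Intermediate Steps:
N(L) = 2 + L (N(L) = 3 + (L - 1) = 3 + (-1 + L) = 2 + L)
-154*(-95 + N(-9)) = -154*(-95 + (2 - 9)) = -154*(-95 - 7) = -154*(-102) = 15708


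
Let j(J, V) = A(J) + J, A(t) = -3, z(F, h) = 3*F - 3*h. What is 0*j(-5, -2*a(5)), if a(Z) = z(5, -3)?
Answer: 0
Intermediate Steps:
z(F, h) = -3*h + 3*F
a(Z) = 24 (a(Z) = -3*(-3) + 3*5 = 9 + 15 = 24)
j(J, V) = -3 + J
0*j(-5, -2*a(5)) = 0*(-3 - 5) = 0*(-8) = 0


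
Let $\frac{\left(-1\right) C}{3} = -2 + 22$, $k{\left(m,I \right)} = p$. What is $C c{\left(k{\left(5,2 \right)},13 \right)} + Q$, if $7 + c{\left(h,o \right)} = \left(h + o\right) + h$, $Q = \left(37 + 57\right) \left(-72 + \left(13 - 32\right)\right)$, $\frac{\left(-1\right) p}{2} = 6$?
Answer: $-7474$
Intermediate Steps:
$p = -12$ ($p = \left(-2\right) 6 = -12$)
$k{\left(m,I \right)} = -12$
$C = -60$ ($C = - 3 \left(-2 + 22\right) = \left(-3\right) 20 = -60$)
$Q = -8554$ ($Q = 94 \left(-72 - 19\right) = 94 \left(-91\right) = -8554$)
$c{\left(h,o \right)} = -7 + o + 2 h$ ($c{\left(h,o \right)} = -7 + \left(\left(h + o\right) + h\right) = -7 + \left(o + 2 h\right) = -7 + o + 2 h$)
$C c{\left(k{\left(5,2 \right)},13 \right)} + Q = - 60 \left(-7 + 13 + 2 \left(-12\right)\right) - 8554 = - 60 \left(-7 + 13 - 24\right) - 8554 = \left(-60\right) \left(-18\right) - 8554 = 1080 - 8554 = -7474$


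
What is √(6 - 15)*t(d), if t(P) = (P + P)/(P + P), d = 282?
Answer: 3*I ≈ 3.0*I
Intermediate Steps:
t(P) = 1 (t(P) = (2*P)/((2*P)) = (2*P)*(1/(2*P)) = 1)
√(6 - 15)*t(d) = √(6 - 15)*1 = √(-9)*1 = (3*I)*1 = 3*I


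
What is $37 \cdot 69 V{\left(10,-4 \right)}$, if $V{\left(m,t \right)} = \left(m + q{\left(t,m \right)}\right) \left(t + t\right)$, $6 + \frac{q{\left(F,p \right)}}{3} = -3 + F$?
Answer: $592296$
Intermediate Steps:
$q{\left(F,p \right)} = -27 + 3 F$ ($q{\left(F,p \right)} = -18 + 3 \left(-3 + F\right) = -18 + \left(-9 + 3 F\right) = -27 + 3 F$)
$V{\left(m,t \right)} = 2 t \left(-27 + m + 3 t\right)$ ($V{\left(m,t \right)} = \left(m + \left(-27 + 3 t\right)\right) \left(t + t\right) = \left(-27 + m + 3 t\right) 2 t = 2 t \left(-27 + m + 3 t\right)$)
$37 \cdot 69 V{\left(10,-4 \right)} = 37 \cdot 69 \cdot 2 \left(-4\right) \left(-27 + 10 + 3 \left(-4\right)\right) = 2553 \cdot 2 \left(-4\right) \left(-27 + 10 - 12\right) = 2553 \cdot 2 \left(-4\right) \left(-29\right) = 2553 \cdot 232 = 592296$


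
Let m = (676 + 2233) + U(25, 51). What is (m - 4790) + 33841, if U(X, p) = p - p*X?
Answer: 30736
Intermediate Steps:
U(X, p) = p - X*p
m = 1685 (m = (676 + 2233) + 51*(1 - 1*25) = 2909 + 51*(1 - 25) = 2909 + 51*(-24) = 2909 - 1224 = 1685)
(m - 4790) + 33841 = (1685 - 4790) + 33841 = -3105 + 33841 = 30736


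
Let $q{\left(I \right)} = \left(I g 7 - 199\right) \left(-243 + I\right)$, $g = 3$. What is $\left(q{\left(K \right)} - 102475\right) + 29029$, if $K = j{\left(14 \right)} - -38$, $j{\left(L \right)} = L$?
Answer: $-244009$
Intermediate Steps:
$K = 52$ ($K = 14 - -38 = 14 + 38 = 52$)
$q{\left(I \right)} = \left(-243 + I\right) \left(-199 + 21 I\right)$ ($q{\left(I \right)} = \left(I 3 \cdot 7 - 199\right) \left(-243 + I\right) = \left(3 I 7 - 199\right) \left(-243 + I\right) = \left(21 I - 199\right) \left(-243 + I\right) = \left(-199 + 21 I\right) \left(-243 + I\right) = \left(-243 + I\right) \left(-199 + 21 I\right)$)
$\left(q{\left(K \right)} - 102475\right) + 29029 = \left(\left(48357 - 275704 + 21 \cdot 52^{2}\right) - 102475\right) + 29029 = \left(\left(48357 - 275704 + 21 \cdot 2704\right) - 102475\right) + 29029 = \left(\left(48357 - 275704 + 56784\right) - 102475\right) + 29029 = \left(-170563 - 102475\right) + 29029 = -273038 + 29029 = -244009$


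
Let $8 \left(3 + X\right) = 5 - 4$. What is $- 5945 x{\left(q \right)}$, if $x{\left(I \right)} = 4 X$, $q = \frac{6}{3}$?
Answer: $\frac{136735}{2} \approx 68368.0$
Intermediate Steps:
$q = 2$ ($q = 6 \cdot \frac{1}{3} = 2$)
$X = - \frac{23}{8}$ ($X = -3 + \frac{5 - 4}{8} = -3 + \frac{1}{8} \cdot 1 = -3 + \frac{1}{8} = - \frac{23}{8} \approx -2.875$)
$x{\left(I \right)} = - \frac{23}{2}$ ($x{\left(I \right)} = 4 \left(- \frac{23}{8}\right) = - \frac{23}{2}$)
$- 5945 x{\left(q \right)} = \left(-5945\right) \left(- \frac{23}{2}\right) = \frac{136735}{2}$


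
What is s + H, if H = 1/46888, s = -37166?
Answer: -1742639407/46888 ≈ -37166.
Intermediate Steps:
H = 1/46888 ≈ 2.1327e-5
s + H = -37166 + 1/46888 = -1742639407/46888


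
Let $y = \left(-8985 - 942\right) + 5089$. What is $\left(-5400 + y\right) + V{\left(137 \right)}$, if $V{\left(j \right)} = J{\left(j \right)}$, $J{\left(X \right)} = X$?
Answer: $-10101$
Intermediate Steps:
$V{\left(j \right)} = j$
$y = -4838$ ($y = -9927 + 5089 = -4838$)
$\left(-5400 + y\right) + V{\left(137 \right)} = \left(-5400 - 4838\right) + 137 = -10238 + 137 = -10101$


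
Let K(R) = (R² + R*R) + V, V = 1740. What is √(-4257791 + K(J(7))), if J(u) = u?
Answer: I*√4255953 ≈ 2063.0*I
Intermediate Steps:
K(R) = 1740 + 2*R² (K(R) = (R² + R*R) + 1740 = (R² + R²) + 1740 = 2*R² + 1740 = 1740 + 2*R²)
√(-4257791 + K(J(7))) = √(-4257791 + (1740 + 2*7²)) = √(-4257791 + (1740 + 2*49)) = √(-4257791 + (1740 + 98)) = √(-4257791 + 1838) = √(-4255953) = I*√4255953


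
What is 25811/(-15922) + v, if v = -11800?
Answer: -187905411/15922 ≈ -11802.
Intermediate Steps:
25811/(-15922) + v = 25811/(-15922) - 11800 = 25811*(-1/15922) - 11800 = -25811/15922 - 11800 = -187905411/15922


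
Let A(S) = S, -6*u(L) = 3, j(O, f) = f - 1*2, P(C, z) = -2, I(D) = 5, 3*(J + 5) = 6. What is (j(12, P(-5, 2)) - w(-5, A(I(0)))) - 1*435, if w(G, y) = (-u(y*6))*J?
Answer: -875/2 ≈ -437.50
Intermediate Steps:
J = -3 (J = -5 + (⅓)*6 = -5 + 2 = -3)
j(O, f) = -2 + f (j(O, f) = f - 2 = -2 + f)
u(L) = -½ (u(L) = -⅙*3 = -½)
w(G, y) = -3/2 (w(G, y) = -1*(-½)*(-3) = (½)*(-3) = -3/2)
(j(12, P(-5, 2)) - w(-5, A(I(0)))) - 1*435 = ((-2 - 2) - 1*(-3/2)) - 1*435 = (-4 + 3/2) - 435 = -5/2 - 435 = -875/2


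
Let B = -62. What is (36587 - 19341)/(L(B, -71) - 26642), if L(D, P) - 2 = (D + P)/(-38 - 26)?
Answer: -1103744/1704827 ≈ -0.64742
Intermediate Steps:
L(D, P) = 2 - D/64 - P/64 (L(D, P) = 2 + (D + P)/(-38 - 26) = 2 + (D + P)/(-64) = 2 + (D + P)*(-1/64) = 2 + (-D/64 - P/64) = 2 - D/64 - P/64)
(36587 - 19341)/(L(B, -71) - 26642) = (36587 - 19341)/((2 - 1/64*(-62) - 1/64*(-71)) - 26642) = 17246/((2 + 31/32 + 71/64) - 26642) = 17246/(261/64 - 26642) = 17246/(-1704827/64) = 17246*(-64/1704827) = -1103744/1704827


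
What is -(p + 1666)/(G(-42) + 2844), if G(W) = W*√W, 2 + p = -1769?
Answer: 2765/75578 + 245*I*√42/453468 ≈ 0.036585 + 0.0035014*I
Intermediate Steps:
p = -1771 (p = -2 - 1769 = -1771)
G(W) = W^(3/2)
-(p + 1666)/(G(-42) + 2844) = -(-1771 + 1666)/((-42)^(3/2) + 2844) = -(-105)/(-42*I*√42 + 2844) = -(-105)/(2844 - 42*I*√42) = 105/(2844 - 42*I*√42)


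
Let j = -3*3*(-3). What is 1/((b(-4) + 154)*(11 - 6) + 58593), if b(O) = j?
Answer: 1/59498 ≈ 1.6807e-5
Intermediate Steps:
j = 27 (j = -9*(-3) = 27)
b(O) = 27
1/((b(-4) + 154)*(11 - 6) + 58593) = 1/((27 + 154)*(11 - 6) + 58593) = 1/(181*5 + 58593) = 1/(905 + 58593) = 1/59498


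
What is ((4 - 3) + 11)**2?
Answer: 144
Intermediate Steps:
((4 - 3) + 11)**2 = (1 + 11)**2 = 12**2 = 144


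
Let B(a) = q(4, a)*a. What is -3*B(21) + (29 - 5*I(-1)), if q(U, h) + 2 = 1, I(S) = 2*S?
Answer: 102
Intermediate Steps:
q(U, h) = -1 (q(U, h) = -2 + 1 = -1)
B(a) = -a
-3*B(21) + (29 - 5*I(-1)) = -(-3)*21 + (29 - 10*(-1)) = -3*(-21) + (29 - 5*(-2)) = 63 + (29 + 10) = 63 + 39 = 102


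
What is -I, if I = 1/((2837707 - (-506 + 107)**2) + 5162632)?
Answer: -1/7841138 ≈ -1.2753e-7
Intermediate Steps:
I = 1/7841138 (I = 1/((2837707 - 1*(-399)**2) + 5162632) = 1/((2837707 - 1*159201) + 5162632) = 1/((2837707 - 159201) + 5162632) = 1/(2678506 + 5162632) = 1/7841138 ≈ 1.2753e-7)
-I = -1*1/7841138 = -1/7841138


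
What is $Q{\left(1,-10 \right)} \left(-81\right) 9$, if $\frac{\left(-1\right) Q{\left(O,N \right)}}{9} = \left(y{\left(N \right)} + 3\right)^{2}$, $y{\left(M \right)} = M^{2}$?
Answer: $69605649$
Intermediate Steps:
$Q{\left(O,N \right)} = - 9 \left(3 + N^{2}\right)^{2}$ ($Q{\left(O,N \right)} = - 9 \left(N^{2} + 3\right)^{2} = - 9 \left(3 + N^{2}\right)^{2}$)
$Q{\left(1,-10 \right)} \left(-81\right) 9 = - 9 \left(3 + \left(-10\right)^{2}\right)^{2} \left(-81\right) 9 = - 9 \left(3 + 100\right)^{2} \left(-81\right) 9 = - 9 \cdot 103^{2} \left(-81\right) 9 = \left(-9\right) 10609 \left(-81\right) 9 = \left(-95481\right) \left(-81\right) 9 = 7733961 \cdot 9 = 69605649$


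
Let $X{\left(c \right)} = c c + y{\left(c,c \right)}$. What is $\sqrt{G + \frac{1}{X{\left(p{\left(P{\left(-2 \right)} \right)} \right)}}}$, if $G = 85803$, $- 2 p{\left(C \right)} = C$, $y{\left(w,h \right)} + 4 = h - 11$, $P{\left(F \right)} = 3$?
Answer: $\frac{\sqrt{278773719}}{57} \approx 292.92$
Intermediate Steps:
$y{\left(w,h \right)} = -15 + h$ ($y{\left(w,h \right)} = -4 + \left(h - 11\right) = -4 + \left(-11 + h\right) = -15 + h$)
$p{\left(C \right)} = - \frac{C}{2}$
$X{\left(c \right)} = -15 + c + c^{2}$ ($X{\left(c \right)} = c c + \left(-15 + c\right) = c^{2} + \left(-15 + c\right) = -15 + c + c^{2}$)
$\sqrt{G + \frac{1}{X{\left(p{\left(P{\left(-2 \right)} \right)} \right)}}} = \sqrt{85803 + \frac{1}{-15 - \frac{3}{2} + \left(\left(- \frac{1}{2}\right) 3\right)^{2}}} = \sqrt{85803 + \frac{1}{-15 - \frac{3}{2} + \left(- \frac{3}{2}\right)^{2}}} = \sqrt{85803 + \frac{1}{-15 - \frac{3}{2} + \frac{9}{4}}} = \sqrt{85803 + \frac{1}{- \frac{57}{4}}} = \sqrt{85803 - \frac{4}{57}} = \sqrt{\frac{4890767}{57}} = \frac{\sqrt{278773719}}{57}$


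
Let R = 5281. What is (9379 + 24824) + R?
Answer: 39484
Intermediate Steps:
(9379 + 24824) + R = (9379 + 24824) + 5281 = 34203 + 5281 = 39484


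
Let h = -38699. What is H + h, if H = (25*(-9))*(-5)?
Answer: -37574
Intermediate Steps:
H = 1125 (H = -225*(-5) = 1125)
H + h = 1125 - 38699 = -37574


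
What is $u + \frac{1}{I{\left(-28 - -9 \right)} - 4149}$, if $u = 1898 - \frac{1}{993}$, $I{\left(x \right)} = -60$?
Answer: $\frac{881417336}{464393} \approx 1898.0$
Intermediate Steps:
$u = \frac{1884713}{993}$ ($u = 1898 - \frac{1}{993} = \frac{1884713}{993} \approx 1898.0$)
$u + \frac{1}{I{\left(-28 - -9 \right)} - 4149} = \frac{1884713}{993} + \frac{1}{-60 - 4149} = \frac{1884713}{993} + \frac{1}{-4209} = \frac{1884713}{993} - \frac{1}{4209} = \frac{881417336}{464393}$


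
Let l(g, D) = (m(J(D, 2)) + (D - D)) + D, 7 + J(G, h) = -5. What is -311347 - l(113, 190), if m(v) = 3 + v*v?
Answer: -311684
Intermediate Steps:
J(G, h) = -12 (J(G, h) = -7 - 5 = -12)
m(v) = 3 + v²
l(g, D) = 147 + D (l(g, D) = ((3 + (-12)²) + (D - D)) + D = ((3 + 144) + 0) + D = (147 + 0) + D = 147 + D)
-311347 - l(113, 190) = -311347 - (147 + 190) = -311347 - 1*337 = -311347 - 337 = -311684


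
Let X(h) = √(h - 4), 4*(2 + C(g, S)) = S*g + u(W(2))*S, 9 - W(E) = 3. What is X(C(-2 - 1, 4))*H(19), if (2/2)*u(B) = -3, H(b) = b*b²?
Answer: 13718*I*√3 ≈ 23760.0*I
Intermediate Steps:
H(b) = b³
W(E) = 6 (W(E) = 9 - 1*3 = 9 - 3 = 6)
u(B) = -3
C(g, S) = -2 - 3*S/4 + S*g/4 (C(g, S) = -2 + (S*g - 3*S)/4 = -2 + (-3*S + S*g)/4 = -2 + (-3*S/4 + S*g/4) = -2 - 3*S/4 + S*g/4)
X(h) = √(-4 + h)
X(C(-2 - 1, 4))*H(19) = √(-4 + (-2 - ¾*4 + (¼)*4*(-2 - 1)))*19³ = √(-4 + (-2 - 3 + (¼)*4*(-3)))*6859 = √(-4 + (-2 - 3 - 3))*6859 = √(-4 - 8)*6859 = √(-12)*6859 = (2*I*√3)*6859 = 13718*I*√3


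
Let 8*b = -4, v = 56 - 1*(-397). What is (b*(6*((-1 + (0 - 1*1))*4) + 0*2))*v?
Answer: 10872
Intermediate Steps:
v = 453 (v = 56 + 397 = 453)
b = -½ (b = (⅛)*(-4) = -½ ≈ -0.50000)
(b*(6*((-1 + (0 - 1*1))*4) + 0*2))*v = -(6*((-1 + (0 - 1*1))*4) + 0*2)/2*453 = -(6*((-1 + (0 - 1))*4) + 0)/2*453 = -(6*((-1 - 1)*4) + 0)/2*453 = -(6*(-2*4) + 0)/2*453 = -(6*(-8) + 0)/2*453 = -(-48 + 0)/2*453 = -½*(-48)*453 = 24*453 = 10872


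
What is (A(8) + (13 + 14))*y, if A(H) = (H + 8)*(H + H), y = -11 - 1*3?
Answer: -3962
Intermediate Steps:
y = -14 (y = -11 - 3 = -14)
A(H) = 2*H*(8 + H) (A(H) = (8 + H)*(2*H) = 2*H*(8 + H))
(A(8) + (13 + 14))*y = (2*8*(8 + 8) + (13 + 14))*(-14) = (2*8*16 + 27)*(-14) = (256 + 27)*(-14) = 283*(-14) = -3962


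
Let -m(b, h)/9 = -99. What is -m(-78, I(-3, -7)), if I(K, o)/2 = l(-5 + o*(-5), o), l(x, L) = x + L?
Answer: -891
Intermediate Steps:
l(x, L) = L + x
I(K, o) = -10 - 8*o (I(K, o) = 2*(o + (-5 + o*(-5))) = 2*(o + (-5 - 5*o)) = 2*(-5 - 4*o) = -10 - 8*o)
m(b, h) = 891 (m(b, h) = -9*(-99) = 891)
-m(-78, I(-3, -7)) = -1*891 = -891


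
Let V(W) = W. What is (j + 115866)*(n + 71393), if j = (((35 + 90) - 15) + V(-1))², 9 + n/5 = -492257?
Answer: -305307281939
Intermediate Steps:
n = -2461330 (n = -45 + 5*(-492257) = -45 - 2461285 = -2461330)
j = 11881 (j = (((35 + 90) - 15) - 1)² = ((125 - 15) - 1)² = (110 - 1)² = 109² = 11881)
(j + 115866)*(n + 71393) = (11881 + 115866)*(-2461330 + 71393) = 127747*(-2389937) = -305307281939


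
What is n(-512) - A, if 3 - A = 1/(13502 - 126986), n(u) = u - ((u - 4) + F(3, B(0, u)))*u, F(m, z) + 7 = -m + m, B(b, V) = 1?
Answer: -30446735845/113484 ≈ -2.6829e+5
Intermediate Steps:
F(m, z) = -7 (F(m, z) = -7 + (-m + m) = -7 + 0 = -7)
n(u) = u - u*(-11 + u) (n(u) = u - ((u - 4) - 7)*u = u - ((-4 + u) - 7)*u = u - (-11 + u)*u = u - u*(-11 + u))
A = 340453/113484 (A = 3 - 1/(13502 - 126986) = 3 - 1/(-113484) = 3 - 1*(-1/113484) = 3 + 1/113484 = 340453/113484 ≈ 3.0000)
n(-512) - A = -512*(12 - 1*(-512)) - 1*340453/113484 = -512*(12 + 512) - 340453/113484 = -512*524 - 340453/113484 = -268288 - 340453/113484 = -30446735845/113484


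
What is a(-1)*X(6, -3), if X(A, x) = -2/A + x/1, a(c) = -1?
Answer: 10/3 ≈ 3.3333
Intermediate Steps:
X(A, x) = x - 2/A (X(A, x) = -2/A + x*1 = -2/A + x = x - 2/A)
a(-1)*X(6, -3) = -(-3 - 2/6) = -(-3 - 2*⅙) = -(-3 - ⅓) = -1*(-10/3) = 10/3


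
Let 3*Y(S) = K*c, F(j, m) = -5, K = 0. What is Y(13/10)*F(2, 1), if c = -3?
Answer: 0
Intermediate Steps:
Y(S) = 0 (Y(S) = (0*(-3))/3 = (⅓)*0 = 0)
Y(13/10)*F(2, 1) = 0*(-5) = 0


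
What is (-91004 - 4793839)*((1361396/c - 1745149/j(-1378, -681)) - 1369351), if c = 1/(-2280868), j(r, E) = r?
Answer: 20901845888596053316059/1378 ≈ 1.5168e+19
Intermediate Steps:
c = -1/2280868 ≈ -4.3843e-7
(-91004 - 4793839)*((1361396/c - 1745149/j(-1378, -681)) - 1369351) = (-91004 - 4793839)*((1361396/(-1/2280868) - 1745149/(-1378)) - 1369351) = -4884843*((1361396*(-2280868) - 1745149*(-1/1378)) - 1369351) = -4884843*((-3105164571728 + 1745149/1378) - 1369351) = -4884843*(-4278916778096035/1378 - 1369351) = -4884843*(-4278918665061713/1378) = 20901845888596053316059/1378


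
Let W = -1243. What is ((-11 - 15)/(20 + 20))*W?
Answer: 16159/20 ≈ 807.95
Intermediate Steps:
((-11 - 15)/(20 + 20))*W = ((-11 - 15)/(20 + 20))*(-1243) = -26/40*(-1243) = -26*1/40*(-1243) = -13/20*(-1243) = 16159/20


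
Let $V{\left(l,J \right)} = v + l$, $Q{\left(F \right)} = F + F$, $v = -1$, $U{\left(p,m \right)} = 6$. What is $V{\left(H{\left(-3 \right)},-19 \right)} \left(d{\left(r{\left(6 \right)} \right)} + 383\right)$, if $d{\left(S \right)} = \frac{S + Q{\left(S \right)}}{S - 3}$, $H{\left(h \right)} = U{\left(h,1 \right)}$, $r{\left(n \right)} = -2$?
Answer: $1921$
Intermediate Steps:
$H{\left(h \right)} = 6$
$Q{\left(F \right)} = 2 F$
$d{\left(S \right)} = \frac{3 S}{-3 + S}$ ($d{\left(S \right)} = \frac{S + 2 S}{S - 3} = \frac{3 S}{-3 + S}$)
$V{\left(l,J \right)} = -1 + l$
$V{\left(H{\left(-3 \right)},-19 \right)} \left(d{\left(r{\left(6 \right)} \right)} + 383\right) = \left(-1 + 6\right) \left(3 \left(-2\right) \frac{1}{-3 - 2} + 383\right) = 5 \left(3 \left(-2\right) \frac{1}{-5} + 383\right) = 5 \left(3 \left(-2\right) \left(- \frac{1}{5}\right) + 383\right) = 5 \left(\frac{6}{5} + 383\right) = 5 \cdot \frac{1921}{5} = 1921$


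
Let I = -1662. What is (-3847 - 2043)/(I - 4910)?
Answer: 95/106 ≈ 0.89623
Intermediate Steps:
(-3847 - 2043)/(I - 4910) = (-3847 - 2043)/(-1662 - 4910) = -5890/(-6572) = -5890*(-1/6572) = 95/106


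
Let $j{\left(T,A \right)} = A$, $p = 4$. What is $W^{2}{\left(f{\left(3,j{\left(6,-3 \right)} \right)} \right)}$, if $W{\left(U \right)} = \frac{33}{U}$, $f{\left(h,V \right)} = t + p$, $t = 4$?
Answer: $\frac{1089}{64} \approx 17.016$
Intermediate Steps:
$f{\left(h,V \right)} = 8$ ($f{\left(h,V \right)} = 4 + 4 = 8$)
$W^{2}{\left(f{\left(3,j{\left(6,-3 \right)} \right)} \right)} = \left(\frac{33}{8}\right)^{2} = \frac{1089}{64}$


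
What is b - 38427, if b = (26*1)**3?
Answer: -20851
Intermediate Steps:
b = 17576 (b = 26**3 = 17576)
b - 38427 = 17576 - 38427 = -20851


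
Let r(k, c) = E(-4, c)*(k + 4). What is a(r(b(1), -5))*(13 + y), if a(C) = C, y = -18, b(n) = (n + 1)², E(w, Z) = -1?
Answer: 40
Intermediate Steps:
b(n) = (1 + n)²
r(k, c) = -4 - k (r(k, c) = -(k + 4) = -(4 + k) = -4 - k)
a(r(b(1), -5))*(13 + y) = (-4 - (1 + 1)²)*(13 - 18) = (-4 - 1*2²)*(-5) = (-4 - 1*4)*(-5) = (-4 - 4)*(-5) = -8*(-5) = 40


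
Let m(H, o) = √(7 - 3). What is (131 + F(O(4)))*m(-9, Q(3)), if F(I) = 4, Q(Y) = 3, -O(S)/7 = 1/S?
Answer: 270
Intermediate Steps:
O(S) = -7/S
m(H, o) = 2 (m(H, o) = √4 = 2)
(131 + F(O(4)))*m(-9, Q(3)) = (131 + 4)*2 = 135*2 = 270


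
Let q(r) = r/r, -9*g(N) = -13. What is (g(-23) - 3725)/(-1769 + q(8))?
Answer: 4189/1989 ≈ 2.1061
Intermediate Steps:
g(N) = 13/9 (g(N) = -1/9*(-13) = 13/9)
q(r) = 1
(g(-23) - 3725)/(-1769 + q(8)) = (13/9 - 3725)/(-1769 + 1) = -33512/9/(-1768) = -33512/9*(-1/1768) = 4189/1989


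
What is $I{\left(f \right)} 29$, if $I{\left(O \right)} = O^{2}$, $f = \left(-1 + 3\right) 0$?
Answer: $0$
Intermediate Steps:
$f = 0$ ($f = 2 \cdot 0 = 0$)
$I{\left(f \right)} 29 = 0^{2} \cdot 29 = 0 \cdot 29 = 0$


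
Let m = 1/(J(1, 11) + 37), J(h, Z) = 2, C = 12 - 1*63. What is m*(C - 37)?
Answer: -88/39 ≈ -2.2564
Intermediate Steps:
C = -51 (C = 12 - 63 = -51)
m = 1/39 (m = 1/(2 + 37) = 1/39 ≈ 0.025641)
m*(C - 37) = (-51 - 37)/39 = (1/39)*(-88) = -88/39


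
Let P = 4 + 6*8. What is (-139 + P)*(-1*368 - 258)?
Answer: 54462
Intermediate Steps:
P = 52 (P = 4 + 48 = 52)
(-139 + P)*(-1*368 - 258) = (-139 + 52)*(-1*368 - 258) = -87*(-368 - 258) = -87*(-626) = 54462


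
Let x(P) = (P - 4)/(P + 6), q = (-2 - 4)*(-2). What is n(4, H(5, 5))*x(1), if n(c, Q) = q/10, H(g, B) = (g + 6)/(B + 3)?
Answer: -18/35 ≈ -0.51429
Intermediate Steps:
q = 12 (q = -6*(-2) = 12)
x(P) = (-4 + P)/(6 + P)
H(g, B) = (6 + g)/(3 + B)
n(c, Q) = 6/5 (n(c, Q) = 12/10 = 12*(⅒) = 6/5)
n(4, H(5, 5))*x(1) = 6*((-4 + 1)/(6 + 1))/5 = 6*(-3/7)/5 = 6*((⅐)*(-3))/5 = (6/5)*(-3/7) = -18/35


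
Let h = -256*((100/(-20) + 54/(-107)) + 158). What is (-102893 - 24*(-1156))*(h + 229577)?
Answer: -1532106775463/107 ≈ -1.4319e+10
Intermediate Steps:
h = -4177152/107 (h = -256*((100*(-1/20) + 54*(-1/107)) + 158) = -256*((-5 - 54/107) + 158) = -256*(-589/107 + 158) = -256*16317/107 = -4177152/107 ≈ -39039.)
(-102893 - 24*(-1156))*(h + 229577) = (-102893 - 24*(-1156))*(-4177152/107 + 229577) = (-102893 + 27744)*(20387587/107) = -75149*20387587/107 = -1532106775463/107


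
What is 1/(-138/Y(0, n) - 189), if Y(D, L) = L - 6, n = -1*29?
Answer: -35/6477 ≈ -0.0054037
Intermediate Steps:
n = -29
Y(D, L) = -6 + L
1/(-138/Y(0, n) - 189) = 1/(-138/(-6 - 29) - 189) = 1/(-138/(-35) - 189) = 1/(-138*(-1/35) - 189) = 1/(138/35 - 189) = 1/(-6477/35) = -35/6477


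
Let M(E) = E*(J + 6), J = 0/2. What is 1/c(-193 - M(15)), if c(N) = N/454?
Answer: -454/283 ≈ -1.6042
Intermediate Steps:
J = 0 (J = 0*(½) = 0)
M(E) = 6*E (M(E) = E*(0 + 6) = E*6 = 6*E)
c(N) = N/454 (c(N) = N*(1/454) = N/454)
1/c(-193 - M(15)) = 1/((-193 - 6*15)/454) = 1/((-193 - 1*90)/454) = 1/((-193 - 90)/454) = 1/((1/454)*(-283)) = 1/(-283/454) = -454/283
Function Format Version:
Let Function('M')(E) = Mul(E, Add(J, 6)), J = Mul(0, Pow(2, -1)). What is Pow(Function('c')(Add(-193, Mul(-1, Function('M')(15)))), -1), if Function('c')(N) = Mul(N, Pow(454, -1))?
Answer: Rational(-454, 283) ≈ -1.6042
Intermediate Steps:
J = 0 (J = Mul(0, Rational(1, 2)) = 0)
Function('M')(E) = Mul(6, E) (Function('M')(E) = Mul(E, Add(0, 6)) = Mul(E, 6) = Mul(6, E))
Function('c')(N) = Mul(Rational(1, 454), N) (Function('c')(N) = Mul(N, Rational(1, 454)) = Mul(Rational(1, 454), N))
Pow(Function('c')(Add(-193, Mul(-1, Function('M')(15)))), -1) = Pow(Mul(Rational(1, 454), Add(-193, Mul(-1, Mul(6, 15)))), -1) = Pow(Mul(Rational(1, 454), Add(-193, Mul(-1, 90))), -1) = Pow(Mul(Rational(1, 454), Add(-193, -90)), -1) = Pow(Mul(Rational(1, 454), -283), -1) = Pow(Rational(-283, 454), -1) = Rational(-454, 283)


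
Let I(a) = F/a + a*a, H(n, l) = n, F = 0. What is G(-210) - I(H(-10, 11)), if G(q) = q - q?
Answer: -100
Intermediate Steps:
G(q) = 0
I(a) = a**2 (I(a) = 0/a + a*a = 0 + a**2 = a**2)
G(-210) - I(H(-10, 11)) = 0 - 1*(-10)**2 = 0 - 1*100 = 0 - 100 = -100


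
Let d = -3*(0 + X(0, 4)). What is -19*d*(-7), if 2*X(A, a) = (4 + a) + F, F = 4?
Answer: -2394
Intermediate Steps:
X(A, a) = 4 + a/2 (X(A, a) = ((4 + a) + 4)/2 = (8 + a)/2 = 4 + a/2)
d = -18 (d = -3*(0 + (4 + (½)*4)) = -3*(0 + (4 + 2)) = -3*(0 + 6) = -3*6 = -18)
-19*d*(-7) = -19*(-18)*(-7) = 342*(-7) = -2394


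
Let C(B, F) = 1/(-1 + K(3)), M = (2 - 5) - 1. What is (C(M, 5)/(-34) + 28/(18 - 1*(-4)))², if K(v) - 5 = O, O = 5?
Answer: 18258529/11329956 ≈ 1.6115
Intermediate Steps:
M = -4 (M = -3 - 1 = -4)
K(v) = 10 (K(v) = 5 + 5 = 10)
C(B, F) = ⅑ (C(B, F) = 1/(-1 + 10) = 1/9 = ⅑)
(C(M, 5)/(-34) + 28/(18 - 1*(-4)))² = ((⅑)/(-34) + 28/(18 - 1*(-4)))² = ((⅑)*(-1/34) + 28/(18 + 4))² = (-1/306 + 28/22)² = (-1/306 + 28*(1/22))² = (-1/306 + 14/11)² = (4273/3366)² = 18258529/11329956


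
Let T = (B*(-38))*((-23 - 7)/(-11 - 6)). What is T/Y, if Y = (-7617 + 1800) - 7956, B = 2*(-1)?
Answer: -760/78047 ≈ -0.0097377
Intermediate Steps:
B = -2
T = 2280/17 (T = (-2*(-38))*((-23 - 7)/(-11 - 6)) = 76*(-30/(-17)) = 76*(-30*(-1/17)) = 76*(30/17) = 2280/17 ≈ 134.12)
Y = -13773 (Y = -5817 - 7956 = -13773)
T/Y = (2280/17)/(-13773) = (2280/17)*(-1/13773) = -760/78047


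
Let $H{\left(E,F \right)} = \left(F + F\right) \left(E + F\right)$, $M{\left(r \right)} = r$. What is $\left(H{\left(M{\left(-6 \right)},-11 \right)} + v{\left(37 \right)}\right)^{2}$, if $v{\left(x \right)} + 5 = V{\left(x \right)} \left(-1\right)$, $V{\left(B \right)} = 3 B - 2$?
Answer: $67600$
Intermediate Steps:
$V{\left(B \right)} = -2 + 3 B$
$H{\left(E,F \right)} = 2 F \left(E + F\right)$
$v{\left(x \right)} = -3 - 3 x$ ($v{\left(x \right)} = -5 + \left(-2 + 3 x\right) \left(-1\right) = -5 - \left(-2 + 3 x\right) = -3 - 3 x$)
$\left(H{\left(M{\left(-6 \right)},-11 \right)} + v{\left(37 \right)}\right)^{2} = \left(2 \left(-11\right) \left(-6 - 11\right) - 114\right)^{2} = \left(2 \left(-11\right) \left(-17\right) - 114\right)^{2} = \left(374 - 114\right)^{2} = 260^{2} = 67600$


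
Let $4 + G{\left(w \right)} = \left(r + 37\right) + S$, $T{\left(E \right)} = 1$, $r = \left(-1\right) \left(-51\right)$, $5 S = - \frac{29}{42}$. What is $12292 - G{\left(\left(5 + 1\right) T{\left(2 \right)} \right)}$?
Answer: $\frac{2563709}{210} \approx 12208.0$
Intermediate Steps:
$S = - \frac{29}{210}$ ($S = \frac{\left(-29\right) \frac{1}{42}}{5} = \frac{1}{5} \left(- \frac{29}{42}\right) = - \frac{29}{210} \approx -0.1381$)
$r = 51$
$G{\left(w \right)} = \frac{17611}{210}$ ($G{\left(w \right)} = -4 + \left(\left(51 + 37\right) - \frac{29}{210}\right) = -4 + \left(88 - \frac{29}{210}\right) = -4 + \frac{18451}{210} = \frac{17611}{210}$)
$12292 - G{\left(\left(5 + 1\right) T{\left(2 \right)} \right)} = 12292 - \frac{17611}{210} = \frac{2563709}{210}$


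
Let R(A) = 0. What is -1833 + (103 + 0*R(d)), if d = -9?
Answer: -1730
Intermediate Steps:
-1833 + (103 + 0*R(d)) = -1833 + (103 + 0*0) = -1833 + (103 + 0) = -1833 + 103 = -1730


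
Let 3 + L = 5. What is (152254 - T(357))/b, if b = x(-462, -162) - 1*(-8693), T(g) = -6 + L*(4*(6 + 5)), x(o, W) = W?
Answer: 152172/8531 ≈ 17.838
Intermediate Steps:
L = 2 (L = -3 + 5 = 2)
T(g) = 82 (T(g) = -6 + 2*(4*(6 + 5)) = -6 + 2*(4*11) = -6 + 2*44 = -6 + 88 = 82)
b = 8531 (b = -162 - 1*(-8693) = -162 + 8693 = 8531)
(152254 - T(357))/b = (152254 - 1*82)/8531 = (152254 - 82)*(1/8531) = 152172*(1/8531) = 152172/8531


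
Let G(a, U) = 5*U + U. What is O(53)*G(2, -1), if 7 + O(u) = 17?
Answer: -60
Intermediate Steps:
O(u) = 10 (O(u) = -7 + 17 = 10)
G(a, U) = 6*U
O(53)*G(2, -1) = 10*(6*(-1)) = 10*(-6) = -60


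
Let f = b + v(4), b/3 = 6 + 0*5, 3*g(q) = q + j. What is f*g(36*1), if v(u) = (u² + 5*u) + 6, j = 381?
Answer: 8340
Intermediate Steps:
g(q) = 127 + q/3 (g(q) = (q + 381)/3 = (381 + q)/3 = 127 + q/3)
b = 18 (b = 3*(6 + 0*5) = 3*(6 + 0) = 3*6 = 18)
v(u) = 6 + u² + 5*u
f = 60 (f = 18 + (6 + 4² + 5*4) = 18 + (6 + 16 + 20) = 18 + 42 = 60)
f*g(36*1) = 60*(127 + (36*1)/3) = 60*(127 + (⅓)*36) = 60*(127 + 12) = 60*139 = 8340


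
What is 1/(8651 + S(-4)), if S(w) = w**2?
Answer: 1/8667 ≈ 0.00011538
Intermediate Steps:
1/(8651 + S(-4)) = 1/(8651 + (-4)**2) = 1/(8651 + 16) = 1/8667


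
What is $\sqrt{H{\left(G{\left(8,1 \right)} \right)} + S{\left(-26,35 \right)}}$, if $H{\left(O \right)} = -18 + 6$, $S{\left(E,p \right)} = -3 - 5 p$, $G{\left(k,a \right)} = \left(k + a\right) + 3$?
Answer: $i \sqrt{190} \approx 13.784 i$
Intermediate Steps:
$G{\left(k,a \right)} = 3 + a + k$ ($G{\left(k,a \right)} = \left(a + k\right) + 3 = 3 + a + k$)
$H{\left(O \right)} = -12$
$\sqrt{H{\left(G{\left(8,1 \right)} \right)} + S{\left(-26,35 \right)}} = \sqrt{-12 - 178} = \sqrt{-190} = i \sqrt{190}$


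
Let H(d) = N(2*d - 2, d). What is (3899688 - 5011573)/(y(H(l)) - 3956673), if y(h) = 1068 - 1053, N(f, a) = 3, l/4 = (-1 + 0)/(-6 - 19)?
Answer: 1111885/3956658 ≈ 0.28102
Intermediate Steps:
l = 4/25 (l = 4*((-1 + 0)/(-6 - 19)) = 4*(-1/(-25)) = 4*(-1*(-1/25)) = 4*(1/25) = 4/25 ≈ 0.16000)
H(d) = 3
y(h) = 15
(3899688 - 5011573)/(y(H(l)) - 3956673) = (3899688 - 5011573)/(15 - 3956673) = -1111885/(-3956658) = -1111885*(-1/3956658) = 1111885/3956658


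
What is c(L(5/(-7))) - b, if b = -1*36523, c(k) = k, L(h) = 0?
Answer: 36523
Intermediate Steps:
b = -36523
c(L(5/(-7))) - b = 0 - 1*(-36523) = 0 + 36523 = 36523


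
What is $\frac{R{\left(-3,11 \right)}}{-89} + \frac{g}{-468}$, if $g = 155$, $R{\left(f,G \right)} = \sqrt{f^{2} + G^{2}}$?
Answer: $- \frac{155}{468} - \frac{\sqrt{130}}{89} \approx -0.45931$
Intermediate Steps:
$R{\left(f,G \right)} = \sqrt{G^{2} + f^{2}}$
$\frac{R{\left(-3,11 \right)}}{-89} + \frac{g}{-468} = \frac{\sqrt{11^{2} + \left(-3\right)^{2}}}{-89} + \frac{155}{-468} = \sqrt{121 + 9} \left(- \frac{1}{89}\right) + 155 \left(- \frac{1}{468}\right) = \sqrt{130} \left(- \frac{1}{89}\right) - \frac{155}{468} = - \frac{\sqrt{130}}{89} - \frac{155}{468} = - \frac{155}{468} - \frac{\sqrt{130}}{89}$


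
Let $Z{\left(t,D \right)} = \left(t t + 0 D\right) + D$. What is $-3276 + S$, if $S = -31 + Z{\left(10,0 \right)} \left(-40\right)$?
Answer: $-7307$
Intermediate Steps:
$Z{\left(t,D \right)} = D + t^{2}$ ($Z{\left(t,D \right)} = \left(t^{2} + 0\right) + D = t^{2} + D = D + t^{2}$)
$S = -4031$ ($S = -31 + \left(0 + 10^{2}\right) \left(-40\right) = -31 + \left(0 + 100\right) \left(-40\right) = -31 + 100 \left(-40\right) = -31 - 4000 = -4031$)
$-3276 + S = -3276 - 4031 = -7307$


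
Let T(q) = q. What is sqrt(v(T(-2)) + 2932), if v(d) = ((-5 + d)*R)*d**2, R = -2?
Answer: 6*sqrt(83) ≈ 54.663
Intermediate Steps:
v(d) = d**2*(10 - 2*d) (v(d) = ((-5 + d)*(-2))*d**2 = (10 - 2*d)*d**2 = d**2*(10 - 2*d))
sqrt(v(T(-2)) + 2932) = sqrt(2*(-2)**2*(5 - 1*(-2)) + 2932) = sqrt(2*4*(5 + 2) + 2932) = sqrt(2*4*7 + 2932) = sqrt(56 + 2932) = sqrt(2988) = 6*sqrt(83)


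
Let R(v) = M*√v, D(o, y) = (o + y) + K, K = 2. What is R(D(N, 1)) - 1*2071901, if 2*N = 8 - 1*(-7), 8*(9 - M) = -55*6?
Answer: -2071901 + 201*√42/8 ≈ -2.0717e+6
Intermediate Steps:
M = 201/4 (M = 9 - (-55)*6/8 = 9 - ⅛*(-330) = 9 + 165/4 = 201/4 ≈ 50.250)
N = 15/2 (N = (8 - 1*(-7))/2 = (8 + 7)/2 = (½)*15 = 15/2 ≈ 7.5000)
D(o, y) = 2 + o + y (D(o, y) = (o + y) + 2 = 2 + o + y)
R(v) = 201*√v/4
R(D(N, 1)) - 1*2071901 = 201*√(2 + 15/2 + 1)/4 - 1*2071901 = 201*√(21/2)/4 - 2071901 = 201*(√42/2)/4 - 2071901 = 201*√42/8 - 2071901 = -2071901 + 201*√42/8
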